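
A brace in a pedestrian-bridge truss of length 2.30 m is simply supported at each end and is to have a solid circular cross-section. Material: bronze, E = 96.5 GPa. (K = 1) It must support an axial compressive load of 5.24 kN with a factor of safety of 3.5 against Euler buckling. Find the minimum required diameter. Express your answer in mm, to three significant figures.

d ≈ 38.0 mm

Required P_cr = n·P = 3.5 × 5.24 = 18.34 kN
L_e = K·L = 1 × 2.30 = 2.300 m
Required I = P_cr·L_e²/(π²E) = 1.834×10^4 × 2.300² / (π² × 9.65×10^10) = 1.019×10^-7 m⁴
I_req = 1.019×10^5 mm⁴
Solid circle: I = πd⁴/64  ⇒  d = (64I/π)^(1/4) = (64×1.019×10^5/π)^(1/4) = 38.0 mm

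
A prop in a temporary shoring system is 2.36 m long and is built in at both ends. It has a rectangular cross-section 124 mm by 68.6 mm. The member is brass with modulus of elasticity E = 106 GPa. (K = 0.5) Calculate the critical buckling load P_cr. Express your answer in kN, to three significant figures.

P_cr ≈ 2510 kN

Buckling occurs about the weak axis: I_min = h·b³/12 with b = 68.6 mm (the shorter side).
I_min = 124×68.6³/12 = 3.336×10^6 mm⁴
I = 3.336×10^6 mm⁴ = 3.336×10^-6 m⁴
Effective length L_e = K·L = 0.5 × 2.36 = 1.180 m
P_cr = π²EI / L_e² = π² × 106×10⁹ × 3.336×10^-6 / 1.180² = 2.506×10^6 N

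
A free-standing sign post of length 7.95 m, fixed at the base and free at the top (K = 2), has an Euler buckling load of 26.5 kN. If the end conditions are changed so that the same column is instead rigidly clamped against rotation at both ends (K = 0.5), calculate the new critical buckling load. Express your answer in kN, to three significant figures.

P_cr ≈ 424 kN

P_cr ∝ 1/K², so P_cr,new = P_cr,old × (K_old/K_new)² = 26.5 × (2/0.5)²
= 26.5 × 16.00 = 424 kN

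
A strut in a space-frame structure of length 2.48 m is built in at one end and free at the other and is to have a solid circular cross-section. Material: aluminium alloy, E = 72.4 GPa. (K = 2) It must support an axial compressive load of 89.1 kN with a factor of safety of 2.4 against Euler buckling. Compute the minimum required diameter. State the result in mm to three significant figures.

Required P_cr = n·P = 2.4 × 89.1 = 213.8 kN
L_e = K·L = 2 × 2.48 = 4.960 m
Required I = P_cr·L_e²/(π²E) = 2.138×10^5 × 4.960² / (π² × 7.24×10^10) = 7.362×10^-6 m⁴
I_req = 7.362×10^6 mm⁴
Solid circle: I = πd⁴/64  ⇒  d = (64I/π)^(1/4) = (64×7.362×10^6/π)^(1/4) = 111 mm

d ≈ 111 mm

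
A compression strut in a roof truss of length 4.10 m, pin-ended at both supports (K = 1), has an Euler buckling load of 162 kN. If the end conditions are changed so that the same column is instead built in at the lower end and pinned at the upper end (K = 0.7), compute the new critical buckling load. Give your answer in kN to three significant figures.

P_cr ∝ 1/K², so P_cr,new = P_cr,old × (K_old/K_new)² = 162 × (1/0.7)²
= 162 × 2.041 = 331 kN

P_cr ≈ 331 kN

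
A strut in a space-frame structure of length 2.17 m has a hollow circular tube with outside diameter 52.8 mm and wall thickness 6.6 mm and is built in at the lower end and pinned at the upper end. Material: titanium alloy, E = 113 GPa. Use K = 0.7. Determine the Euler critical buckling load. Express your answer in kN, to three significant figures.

Inner diameter d_i = 52.8 − 2×6.6 = 39.60 mm
I = π(d_o⁴ − d_i⁴)/64 = π(52.8⁴ − 39.60⁴)/64 = 2.608×10^5 mm⁴
I = 2.608×10^5 mm⁴ = 2.608×10^-7 m⁴
Effective length L_e = K·L = 0.7 × 2.17 = 1.519 m
P_cr = π²EI / L_e² = π² × 113×10⁹ × 2.608×10^-7 / 1.519² = 1.261×10^5 N

P_cr ≈ 126 kN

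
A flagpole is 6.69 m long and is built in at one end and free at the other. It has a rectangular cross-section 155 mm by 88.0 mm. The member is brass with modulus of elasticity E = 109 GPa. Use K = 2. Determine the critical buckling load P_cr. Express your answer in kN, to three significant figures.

Buckling occurs about the weak axis: I_min = h·b³/12 with b = 88.0 mm (the shorter side).
I_min = 155×88.0³/12 = 8.802×10^6 mm⁴
I = 8.802×10^6 mm⁴ = 8.802×10^-6 m⁴
Effective length L_e = K·L = 2 × 6.69 = 13.38 m
P_cr = π²EI / L_e² = π² × 109×10⁹ × 8.802×10^-6 / 13.38² = 5.289×10^4 N

P_cr ≈ 52.9 kN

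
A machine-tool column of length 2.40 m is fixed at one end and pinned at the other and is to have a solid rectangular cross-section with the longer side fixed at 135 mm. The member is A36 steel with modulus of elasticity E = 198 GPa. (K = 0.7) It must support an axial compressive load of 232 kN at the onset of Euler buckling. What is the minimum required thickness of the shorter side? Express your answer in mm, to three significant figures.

L_e = K·L = 0.7 × 2.40 = 1.680 m
Required I = P_cr·L_e²/(π²E) = 2.320×10^5 × 1.680² / (π² × 1.98×10^11) = 3.351×10^-7 m⁴
I_req = 3.351×10^5 mm⁴
Rectangle, weak axis: I_min = h·b³/12 with h = 135 mm fixed  ⇒  b = (12I/h)^(1/3) = 31.0 mm

b ≈ 31.0 mm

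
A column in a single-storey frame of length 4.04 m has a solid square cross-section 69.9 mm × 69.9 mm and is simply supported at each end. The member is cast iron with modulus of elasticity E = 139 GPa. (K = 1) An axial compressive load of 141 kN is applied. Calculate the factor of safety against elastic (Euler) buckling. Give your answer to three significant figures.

I = a⁴/12 = 69.9⁴/12 = 1.989×10^6 mm⁴
I = 1.989×10^6 mm⁴ = 1.989×10^-6 m⁴
Effective length L_e = K·L = 1 × 4.04 = 4.040 m
P_cr = π²EI / L_e² = π² × 139×10⁹ × 1.989×10^-6 / 4.040² = 1.672×10^5 N
Factor of safety n = P_cr / P = 167.22 / 141 = 1.19

n ≈ 1.19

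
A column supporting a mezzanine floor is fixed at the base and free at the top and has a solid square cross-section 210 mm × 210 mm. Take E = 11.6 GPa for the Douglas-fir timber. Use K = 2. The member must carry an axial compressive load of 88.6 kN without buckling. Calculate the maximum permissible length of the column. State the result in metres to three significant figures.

L_max ≈ 7.24 m

I = a⁴/12 = 210⁴/12 = 1.621×10^8 mm⁴
I = 1.621×10^-4 m⁴
At the buckling limit P_cr = P = 8.860×10^4 N
From P_cr = π²EI/(K·L)²:  L = (1/K)·√(π²EI/P_cr) = (1/2)·√(π²×1.16×10^10×1.621×10^-4/8.860×10^4)
L = 7.24 m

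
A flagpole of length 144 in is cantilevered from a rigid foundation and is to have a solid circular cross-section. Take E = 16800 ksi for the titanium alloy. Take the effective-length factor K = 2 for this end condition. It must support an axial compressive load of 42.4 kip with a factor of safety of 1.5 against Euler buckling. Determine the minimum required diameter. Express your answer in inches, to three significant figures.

d ≈ 5.05 in

Required P_cr = n·P = 1.5 × 42.4 = 63.60 kip
L_e = K·L = 2 × 144 = 288.0 in
Required I = P_cr·L_e²/(π²E) = 6.360×10^4 × 288.0² / (π² × 1.68×10^7) = 31.82 in⁴
Solid circle: I = πd⁴/64  ⇒  d = (64I/π)^(1/4) = (64×31.82/π)^(1/4) = 5.05 in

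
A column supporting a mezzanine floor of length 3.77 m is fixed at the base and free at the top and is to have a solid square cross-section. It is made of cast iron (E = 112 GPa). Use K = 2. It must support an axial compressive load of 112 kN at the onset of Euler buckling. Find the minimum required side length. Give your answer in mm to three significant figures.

L_e = K·L = 2 × 3.77 = 7.540 m
Required I = P_cr·L_e²/(π²E) = 1.120×10^5 × 7.540² / (π² × 1.12×10^11) = 5.760×10^-6 m⁴
I_req = 5.760×10^6 mm⁴
Solid square: I = a⁴/12  ⇒  a = (12I)^(1/4) = (12×5.760×10^6)^(1/4) = 91.2 mm

a ≈ 91.2 mm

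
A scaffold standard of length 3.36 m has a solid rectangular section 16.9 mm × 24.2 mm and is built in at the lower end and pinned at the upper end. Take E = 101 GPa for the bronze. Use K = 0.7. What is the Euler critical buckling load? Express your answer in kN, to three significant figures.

P_cr ≈ 1.75 kN

Buckling occurs about the weak axis: I_min = h·b³/12 with b = 16.9 mm (the shorter side).
I_min = 24.2×16.9³/12 = 9.734×10^3 mm⁴
I = 9.734×10^3 mm⁴ = 9.734×10^-9 m⁴
Effective length L_e = K·L = 0.7 × 3.36 = 2.352 m
P_cr = π²EI / L_e² = π² × 101×10⁹ × 9.734×10^-9 / 2.352² = 1.754×10^3 N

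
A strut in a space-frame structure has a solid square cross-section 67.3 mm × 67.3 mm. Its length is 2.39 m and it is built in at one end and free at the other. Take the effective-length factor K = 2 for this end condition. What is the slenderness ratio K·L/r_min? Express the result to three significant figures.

λ ≈ 246

For a square r = a/√12 = 67.3/√12 = 19.43 mm
L_e = K·L = 2 × 2.39 m = 4.780 m = 4780.0 mm
λ = L_e / r_min = 4780.0 / 19.43 = 246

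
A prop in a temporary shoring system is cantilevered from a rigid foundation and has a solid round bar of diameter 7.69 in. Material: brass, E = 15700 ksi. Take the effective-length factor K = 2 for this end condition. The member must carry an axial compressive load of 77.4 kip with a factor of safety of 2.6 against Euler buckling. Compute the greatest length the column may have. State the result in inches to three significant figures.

I = πd⁴/64 = π×7.69⁴/64 = 171.7 in⁴
Required critical load P_cr = n·P = 2.6 × 77.4 = 201.2 kip = 2.012×10^5 lb
From P_cr = π²EI/(K·L)²:  L = (1/K)·√(π²EI/P_cr) = (1/2)·√(π²×1.57×10^7×171.7/2.012×10^5)
L = 182 in

L_max ≈ 182 in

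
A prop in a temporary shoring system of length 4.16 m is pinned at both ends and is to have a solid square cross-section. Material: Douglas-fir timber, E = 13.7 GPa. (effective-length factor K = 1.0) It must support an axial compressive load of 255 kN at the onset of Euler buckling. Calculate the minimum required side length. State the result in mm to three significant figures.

L_e = K·L = 1 × 4.16 = 4.160 m
Required I = P_cr·L_e²/(π²E) = 2.550×10^5 × 4.160² / (π² × 1.37×10^10) = 3.264×10^-5 m⁴
I_req = 3.264×10^7 mm⁴
Solid square: I = a⁴/12  ⇒  a = (12I)^(1/4) = (12×3.264×10^7)^(1/4) = 141 mm

a ≈ 141 mm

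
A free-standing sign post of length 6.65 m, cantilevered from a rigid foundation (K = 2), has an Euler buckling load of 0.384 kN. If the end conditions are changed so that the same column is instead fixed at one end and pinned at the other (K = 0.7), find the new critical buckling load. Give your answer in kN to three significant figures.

P_cr ≈ 3.13 kN

P_cr ∝ 1/K², so P_cr,new = P_cr,old × (K_old/K_new)² = 0.384 × (2/0.7)²
= 0.384 × 8.163 = 3.13 kN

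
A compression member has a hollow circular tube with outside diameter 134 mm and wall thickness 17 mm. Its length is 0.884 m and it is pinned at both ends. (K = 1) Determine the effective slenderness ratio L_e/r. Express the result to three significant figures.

Inner diameter d_i = 134 − 2×17 = 100.0 mm
I = π(d_o⁴ − d_i⁴)/64 = π(134⁴ − 100.0⁴)/64 = 1.092×10^7 mm⁴
A = 6.249×10^3 mm²;  r_min = √(I/A) = √(1.092×10^7/6.249×10^3) = 41.80 mm
L_e = K·L = 1 × 0.884 m = 0.8840 m = 884.00 mm
λ = L_e / r_min = 884.00 / 41.80 = 21.1

λ ≈ 21.1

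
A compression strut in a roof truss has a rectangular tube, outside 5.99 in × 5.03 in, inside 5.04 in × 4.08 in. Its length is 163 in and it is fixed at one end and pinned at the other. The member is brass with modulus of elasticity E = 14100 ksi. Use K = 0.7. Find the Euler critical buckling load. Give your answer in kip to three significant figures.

Weak-axis I_min = (h_o·b_o³ − h_i·b_i³)/12 with b_o = 5.03, b_i = 4.080 in (shorter outer/inner sides).
I_min = (5.99×5.03³ − 5.040×4.080³)/12 = 35.00 in⁴
Effective length L_e = K·L = 0.7 × 163 = 114.1 in
P_cr = π²EI / L_e² = π² × 14100×10³ × 35.00 / 114.1² = 3.741×10^5 lb

P_cr ≈ 374 kip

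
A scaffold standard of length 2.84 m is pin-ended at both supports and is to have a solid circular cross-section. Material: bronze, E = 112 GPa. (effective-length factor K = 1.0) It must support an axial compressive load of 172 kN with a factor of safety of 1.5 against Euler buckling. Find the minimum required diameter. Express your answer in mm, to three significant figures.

Required P_cr = n·P = 1.5 × 172 = 258.0 kN
L_e = K·L = 1 × 2.84 = 2.840 m
Required I = P_cr·L_e²/(π²E) = 2.580×10^5 × 2.840² / (π² × 1.12×10^11) = 1.883×10^-6 m⁴
I_req = 1.883×10^6 mm⁴
Solid circle: I = πd⁴/64  ⇒  d = (64I/π)^(1/4) = (64×1.883×10^6/π)^(1/4) = 78.7 mm

d ≈ 78.7 mm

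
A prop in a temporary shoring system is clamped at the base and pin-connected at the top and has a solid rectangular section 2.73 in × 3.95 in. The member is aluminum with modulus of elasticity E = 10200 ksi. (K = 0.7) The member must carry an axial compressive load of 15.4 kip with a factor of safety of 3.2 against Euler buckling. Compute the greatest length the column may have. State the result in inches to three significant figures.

Buckling occurs about the weak axis: I_min = h·b³/12 with b = 2.73 in (the shorter side).
I_min = 3.95×2.73³/12 = 6.697 in⁴
Required critical load P_cr = n·P = 3.2 × 15.4 = 49.28 kip = 4.928×10^4 lb
From P_cr = π²EI/(K·L)²:  L = (1/K)·√(π²EI/P_cr) = (1/0.7)·√(π²×1.02×10^7×6.697/4.928×10^4)
L = 167 in

L_max ≈ 167 in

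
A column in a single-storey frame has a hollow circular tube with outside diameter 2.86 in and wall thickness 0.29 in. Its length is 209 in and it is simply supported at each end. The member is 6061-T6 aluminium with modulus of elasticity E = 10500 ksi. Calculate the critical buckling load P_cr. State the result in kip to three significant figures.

P_cr ≈ 4.64 kip

Inner diameter d_i = 2.86 − 2×0.29 = 2.280 in
I = π(d_o⁴ − d_i⁴)/64 = π(2.86⁴ − 2.280⁴)/64 = 1.958 in⁴
Effective length L_e = K·L = 1 × 209 = 209.0 in
P_cr = π²EI / L_e² = π² × 10500×10³ × 1.958 / 209.0² = 4.645×10^3 lb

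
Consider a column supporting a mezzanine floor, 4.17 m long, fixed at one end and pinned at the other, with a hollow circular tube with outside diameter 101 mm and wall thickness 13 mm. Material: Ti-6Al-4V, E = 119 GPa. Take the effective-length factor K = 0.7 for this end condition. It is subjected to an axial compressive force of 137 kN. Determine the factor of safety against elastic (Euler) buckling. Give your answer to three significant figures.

n ≈ 3.58

Inner diameter d_i = 101 − 2×13 = 75.00 mm
I = π(d_o⁴ − d_i⁴)/64 = π(101⁴ − 75.00⁴)/64 = 3.555×10^6 mm⁴
I = 3.555×10^6 mm⁴ = 3.555×10^-6 m⁴
Effective length L_e = K·L = 0.7 × 4.17 = 2.919 m
P_cr = π²EI / L_e² = π² × 119×10⁹ × 3.555×10^-6 / 2.919² = 4.900×10^5 N
Factor of safety n = P_cr / P = 490.01 / 137 = 3.58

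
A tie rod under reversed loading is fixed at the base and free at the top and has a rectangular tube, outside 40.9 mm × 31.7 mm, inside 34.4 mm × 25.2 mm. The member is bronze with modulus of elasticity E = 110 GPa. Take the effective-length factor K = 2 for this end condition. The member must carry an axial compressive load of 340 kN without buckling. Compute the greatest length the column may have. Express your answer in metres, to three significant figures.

L_max ≈ 0.224 m

Weak-axis I_min = (h_o·b_o³ − h_i·b_i³)/12 with b_o = 31.7, b_i = 25.20 mm (shorter outer/inner sides).
I_min = (40.9×31.7³ − 34.40×25.20³)/12 = 6.270×10^4 mm⁴
I = 6.270×10^-8 m⁴
At the buckling limit P_cr = P = 3.400×10^5 N
From P_cr = π²EI/(K·L)²:  L = (1/K)·√(π²EI/P_cr) = (1/2)·√(π²×1.10×10^11×6.270×10^-8/3.400×10^5)
L = 0.224 m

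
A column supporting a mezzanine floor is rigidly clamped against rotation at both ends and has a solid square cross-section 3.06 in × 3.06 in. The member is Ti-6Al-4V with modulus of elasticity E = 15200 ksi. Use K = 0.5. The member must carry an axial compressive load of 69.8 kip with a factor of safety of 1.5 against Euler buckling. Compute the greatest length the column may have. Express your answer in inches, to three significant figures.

L_max ≈ 205 in

I = a⁴/12 = 3.06⁴/12 = 7.306 in⁴
Required critical load P_cr = n·P = 1.5 × 69.8 = 104.7 kip = 1.047×10^5 lb
From P_cr = π²EI/(K·L)²:  L = (1/K)·√(π²EI/P_cr) = (1/0.5)·√(π²×1.52×10^7×7.306/1.047×10^5)
L = 205 in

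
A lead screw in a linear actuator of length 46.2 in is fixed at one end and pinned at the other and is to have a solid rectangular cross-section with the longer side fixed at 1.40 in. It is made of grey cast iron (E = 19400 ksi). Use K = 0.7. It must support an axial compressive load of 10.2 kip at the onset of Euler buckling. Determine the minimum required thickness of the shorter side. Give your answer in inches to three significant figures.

L_e = K·L = 0.7 × 46.2 = 32.34 in
Required I = P_cr·L_e²/(π²E) = 1.020×10^4 × 32.34² / (π² × 1.94×10^7) = 5.572×10^-2 in⁴
Rectangle, weak axis: I_min = h·b³/12 with h = 1.40 in fixed  ⇒  b = (12I/h)^(1/3) = 0.782 in

b ≈ 0.782 in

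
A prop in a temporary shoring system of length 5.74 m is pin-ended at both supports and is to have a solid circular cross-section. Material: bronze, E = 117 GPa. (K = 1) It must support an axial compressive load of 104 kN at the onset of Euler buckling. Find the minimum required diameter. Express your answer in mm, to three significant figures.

d ≈ 88.2 mm

L_e = K·L = 1 × 5.74 = 5.740 m
Required I = P_cr·L_e²/(π²E) = 1.040×10^5 × 5.740² / (π² × 1.17×10^11) = 2.967×10^-6 m⁴
I_req = 2.967×10^6 mm⁴
Solid circle: I = πd⁴/64  ⇒  d = (64I/π)^(1/4) = (64×2.967×10^6/π)^(1/4) = 88.2 mm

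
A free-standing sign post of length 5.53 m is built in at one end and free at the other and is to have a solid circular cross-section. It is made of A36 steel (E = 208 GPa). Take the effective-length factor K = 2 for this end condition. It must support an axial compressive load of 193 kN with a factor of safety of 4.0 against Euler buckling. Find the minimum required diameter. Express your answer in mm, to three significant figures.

d ≈ 175 mm

Required P_cr = n·P = 4.0 × 193 = 772.0 kN
L_e = K·L = 2 × 5.53 = 11.06 m
Required I = P_cr·L_e²/(π²E) = 7.720×10^5 × 11.06² / (π² × 2.08×10^11) = 4.600×10^-5 m⁴
I_req = 4.600×10^7 mm⁴
Solid circle: I = πd⁴/64  ⇒  d = (64I/π)^(1/4) = (64×4.600×10^7/π)^(1/4) = 175 mm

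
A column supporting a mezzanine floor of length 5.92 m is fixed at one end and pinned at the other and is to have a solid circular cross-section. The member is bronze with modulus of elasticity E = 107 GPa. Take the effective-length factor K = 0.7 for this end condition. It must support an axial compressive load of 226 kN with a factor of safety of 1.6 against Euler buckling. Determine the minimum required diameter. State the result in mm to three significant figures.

d ≈ 105 mm

Required P_cr = n·P = 1.6 × 226 = 361.6 kN
L_e = K·L = 0.7 × 5.92 = 4.144 m
Required I = P_cr·L_e²/(π²E) = 3.616×10^5 × 4.144² / (π² × 1.07×10^11) = 5.880×10^-6 m⁴
I_req = 5.880×10^6 mm⁴
Solid circle: I = πd⁴/64  ⇒  d = (64I/π)^(1/4) = (64×5.880×10^6/π)^(1/4) = 105 mm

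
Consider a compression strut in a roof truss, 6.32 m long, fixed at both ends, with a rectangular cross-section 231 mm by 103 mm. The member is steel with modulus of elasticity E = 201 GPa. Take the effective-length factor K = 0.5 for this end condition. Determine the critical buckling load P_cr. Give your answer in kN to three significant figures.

P_cr ≈ 4180 kN

Buckling occurs about the weak axis: I_min = h·b³/12 with b = 103 mm (the shorter side).
I_min = 231×103³/12 = 2.103×10^7 mm⁴
I = 2.103×10^7 mm⁴ = 2.103×10^-5 m⁴
Effective length L_e = K·L = 0.5 × 6.32 = 3.160 m
P_cr = π²EI / L_e² = π² × 201×10⁹ × 2.103×10^-5 / 3.160² = 4.179×10^6 N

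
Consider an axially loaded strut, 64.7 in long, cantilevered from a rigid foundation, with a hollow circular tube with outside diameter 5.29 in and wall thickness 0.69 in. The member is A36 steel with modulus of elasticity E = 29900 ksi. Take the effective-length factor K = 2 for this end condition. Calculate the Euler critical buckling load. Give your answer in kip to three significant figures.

P_cr ≈ 475 kip

Inner diameter d_i = 5.29 − 2×0.69 = 3.910 in
I = π(d_o⁴ − d_i⁴)/64 = π(5.29⁴ − 3.910⁴)/64 = 26.97 in⁴
Effective length L_e = K·L = 2 × 64.7 = 129.4 in
P_cr = π²EI / L_e² = π² × 29900×10³ × 26.97 / 129.4² = 4.753×10^5 lb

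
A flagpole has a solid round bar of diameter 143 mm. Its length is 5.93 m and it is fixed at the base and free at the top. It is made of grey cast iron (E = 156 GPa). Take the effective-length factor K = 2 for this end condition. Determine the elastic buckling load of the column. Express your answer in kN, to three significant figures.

P_cr ≈ 225 kN

I = πd⁴/64 = π×143⁴/64 = 2.053×10^7 mm⁴
I = 2.053×10^7 mm⁴ = 2.053×10^-5 m⁴
Effective length L_e = K·L = 2 × 5.93 = 11.86 m
P_cr = π²EI / L_e² = π² × 156×10⁹ × 2.053×10^-5 / 11.86² = 2.247×10^5 N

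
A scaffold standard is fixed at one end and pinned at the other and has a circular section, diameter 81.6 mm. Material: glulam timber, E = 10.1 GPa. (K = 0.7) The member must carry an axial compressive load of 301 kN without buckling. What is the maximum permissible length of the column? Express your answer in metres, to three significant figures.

L_max ≈ 1.21 m

I = πd⁴/64 = π×81.6⁴/64 = 2.176×10^6 mm⁴
I = 2.176×10^-6 m⁴
At the buckling limit P_cr = P = 3.010×10^5 N
From P_cr = π²EI/(K·L)²:  L = (1/K)·√(π²EI/P_cr) = (1/0.7)·√(π²×1.01×10^10×2.176×10^-6/3.010×10^5)
L = 1.21 m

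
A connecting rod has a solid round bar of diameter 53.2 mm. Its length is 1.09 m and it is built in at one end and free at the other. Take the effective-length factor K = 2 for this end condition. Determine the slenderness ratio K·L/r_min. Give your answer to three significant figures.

λ ≈ 164

I = πd⁴/64 = π×53.2⁴/64 = 3.932×10^5 mm⁴
A = 2.223×10^3 mm²;  r_min = √(I/A) = √(3.932×10^5/2.223×10^3) = 13.30 mm
L_e = K·L = 2 × 1.09 m = 2.180 m = 2180.0 mm
λ = L_e / r_min = 2180.0 / 13.30 = 164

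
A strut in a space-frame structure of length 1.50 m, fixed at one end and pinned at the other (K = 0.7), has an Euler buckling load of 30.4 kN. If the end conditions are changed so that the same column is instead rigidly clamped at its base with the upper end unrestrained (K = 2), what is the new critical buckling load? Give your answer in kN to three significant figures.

P_cr ∝ 1/K², so P_cr,new = P_cr,old × (K_old/K_new)² = 30.4 × (0.7/2)²
= 30.4 × 0.1225 = 3.72 kN

P_cr ≈ 3.72 kN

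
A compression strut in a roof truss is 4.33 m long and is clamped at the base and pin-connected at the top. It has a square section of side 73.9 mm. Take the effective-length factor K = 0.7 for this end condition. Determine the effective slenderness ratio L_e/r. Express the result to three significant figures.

For a square r = a/√12 = 73.9/√12 = 21.33 mm
L_e = K·L = 0.7 × 4.33 m = 3.031 m = 3031.0 mm
λ = L_e / r_min = 3031.0 / 21.33 = 142

λ ≈ 142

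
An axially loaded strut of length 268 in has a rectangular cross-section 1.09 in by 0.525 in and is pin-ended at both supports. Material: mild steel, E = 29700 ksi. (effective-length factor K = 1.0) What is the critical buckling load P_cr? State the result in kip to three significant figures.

P_cr ≈ 0.0536 kip

Buckling occurs about the weak axis: I_min = h·b³/12 with b = 0.525 in (the shorter side).
I_min = 1.09×0.525³/12 = 1.314×10^-2 in⁴
Effective length L_e = K·L = 1 × 268 = 268.0 in
P_cr = π²EI / L_e² = π² × 29700×10³ × 1.314×10^-2 / 268.0² = 53.64 lb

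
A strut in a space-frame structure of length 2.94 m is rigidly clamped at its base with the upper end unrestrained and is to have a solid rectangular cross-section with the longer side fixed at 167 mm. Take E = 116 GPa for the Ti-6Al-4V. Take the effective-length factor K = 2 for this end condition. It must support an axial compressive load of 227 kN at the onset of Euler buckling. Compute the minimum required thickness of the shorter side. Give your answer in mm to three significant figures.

b ≈ 79.0 mm

L_e = K·L = 2 × 2.94 = 5.880 m
Required I = P_cr·L_e²/(π²E) = 2.270×10^5 × 5.880² / (π² × 1.16×10^11) = 6.855×10^-6 m⁴
I_req = 6.855×10^6 mm⁴
Rectangle, weak axis: I_min = h·b³/12 with h = 167 mm fixed  ⇒  b = (12I/h)^(1/3) = 79.0 mm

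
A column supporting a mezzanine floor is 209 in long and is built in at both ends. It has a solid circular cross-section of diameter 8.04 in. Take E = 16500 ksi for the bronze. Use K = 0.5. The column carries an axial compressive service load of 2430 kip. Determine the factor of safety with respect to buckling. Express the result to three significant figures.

I = πd⁴/64 = π×8.04⁴/64 = 205.1 in⁴
Effective length L_e = K·L = 0.5 × 209 = 104.5 in
P_cr = π²EI / L_e² = π² × 16500×10³ × 205.1 / 104.5² = 3.059×10^6 lb
Factor of safety n = P_cr / P = 3058.8 / 2430 = 1.26

n ≈ 1.26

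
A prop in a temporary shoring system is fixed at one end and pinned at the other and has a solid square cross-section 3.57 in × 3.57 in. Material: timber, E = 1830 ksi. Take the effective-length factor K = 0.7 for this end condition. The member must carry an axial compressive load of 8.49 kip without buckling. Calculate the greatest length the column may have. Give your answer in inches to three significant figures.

I = a⁴/12 = 3.57⁴/12 = 13.54 in⁴
At the buckling limit P_cr = P = 8.490×10^3 lb
From P_cr = π²EI/(K·L)²:  L = (1/K)·√(π²EI/P_cr) = (1/0.7)·√(π²×1.83×10^6×13.54/8.490×10^3)
L = 242 in

L_max ≈ 242 in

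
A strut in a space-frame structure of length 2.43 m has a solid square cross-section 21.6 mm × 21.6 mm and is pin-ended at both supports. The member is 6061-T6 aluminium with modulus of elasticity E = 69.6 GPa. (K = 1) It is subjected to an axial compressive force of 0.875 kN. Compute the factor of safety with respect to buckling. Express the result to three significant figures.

n ≈ 2.41

I = a⁴/12 = 21.6⁴/12 = 1.814×10^4 mm⁴
I = 1.814×10^4 mm⁴ = 1.814×10^-8 m⁴
Effective length L_e = K·L = 1 × 2.43 = 2.430 m
P_cr = π²EI / L_e² = π² × 69.6×10⁹ × 1.814×10^-8 / 2.430² = 2.110×10^3 N
Factor of safety n = P_cr / P = 2.1102 / 0.875 = 2.41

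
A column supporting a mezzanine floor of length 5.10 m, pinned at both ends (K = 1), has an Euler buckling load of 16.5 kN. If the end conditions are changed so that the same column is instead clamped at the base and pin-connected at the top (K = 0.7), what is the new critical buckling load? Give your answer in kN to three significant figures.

P_cr ∝ 1/K², so P_cr,new = P_cr,old × (K_old/K_new)² = 16.5 × (1/0.7)²
= 16.5 × 2.041 = 33.7 kN

P_cr ≈ 33.7 kN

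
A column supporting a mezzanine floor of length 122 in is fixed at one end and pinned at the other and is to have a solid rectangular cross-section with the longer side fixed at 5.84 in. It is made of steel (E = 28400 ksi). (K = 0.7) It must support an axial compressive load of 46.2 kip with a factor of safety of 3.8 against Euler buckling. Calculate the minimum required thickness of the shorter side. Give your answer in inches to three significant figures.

b ≈ 2.11 in

Required P_cr = n·P = 3.8 × 46.2 = 175.6 kip
L_e = K·L = 0.7 × 122 = 85.40 in
Required I = P_cr·L_e²/(π²E) = 1.756×10^5 × 85.40² / (π² × 2.84×10^7) = 4.568 in⁴
Rectangle, weak axis: I_min = h·b³/12 with h = 5.84 in fixed  ⇒  b = (12I/h)^(1/3) = 2.11 in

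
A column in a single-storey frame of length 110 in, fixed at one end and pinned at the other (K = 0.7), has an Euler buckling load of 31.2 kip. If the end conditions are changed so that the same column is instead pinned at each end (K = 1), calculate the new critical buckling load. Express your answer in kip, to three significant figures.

P_cr ≈ 15.3 kip

P_cr ∝ 1/K², so P_cr,new = P_cr,old × (K_old/K_new)² = 31.2 × (0.7/1)²
= 31.2 × 0.4900 = 15.3 kip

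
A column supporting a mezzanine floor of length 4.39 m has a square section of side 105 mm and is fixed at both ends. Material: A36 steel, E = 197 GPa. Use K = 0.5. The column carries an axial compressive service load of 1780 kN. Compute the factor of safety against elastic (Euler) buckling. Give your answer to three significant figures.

n ≈ 2.30

I = a⁴/12 = 105⁴/12 = 1.013×10^7 mm⁴
I = 1.013×10^7 mm⁴ = 1.013×10^-5 m⁴
Effective length L_e = K·L = 0.5 × 4.39 = 2.195 m
P_cr = π²EI / L_e² = π² × 197×10⁹ × 1.013×10^-5 / 2.195² = 4.088×10^6 N
Factor of safety n = P_cr / P = 4087.6 / 1780 = 2.30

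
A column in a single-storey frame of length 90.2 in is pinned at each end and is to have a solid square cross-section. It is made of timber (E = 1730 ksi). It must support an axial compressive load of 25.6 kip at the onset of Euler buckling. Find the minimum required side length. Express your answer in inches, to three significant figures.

a ≈ 3.48 in

L_e = K·L = 1 × 90.2 = 90.20 in
Required I = P_cr·L_e²/(π²E) = 2.560×10^4 × 90.20² / (π² × 1.73×10^6) = 12.20 in⁴
Solid square: I = a⁴/12  ⇒  a = (12I)^(1/4) = (12×12.20)^(1/4) = 3.48 in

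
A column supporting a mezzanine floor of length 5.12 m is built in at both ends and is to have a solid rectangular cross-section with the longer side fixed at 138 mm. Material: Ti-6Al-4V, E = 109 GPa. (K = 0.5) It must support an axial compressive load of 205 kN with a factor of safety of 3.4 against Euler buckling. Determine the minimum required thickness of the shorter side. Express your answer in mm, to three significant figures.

b ≈ 71.7 mm

Required P_cr = n·P = 3.4 × 205 = 697.0 kN
L_e = K·L = 0.5 × 5.12 = 2.560 m
Required I = P_cr·L_e²/(π²E) = 6.970×10^5 × 2.560² / (π² × 1.09×10^11) = 4.246×10^-6 m⁴
I_req = 4.246×10^6 mm⁴
Rectangle, weak axis: I_min = h·b³/12 with h = 138 mm fixed  ⇒  b = (12I/h)^(1/3) = 71.7 mm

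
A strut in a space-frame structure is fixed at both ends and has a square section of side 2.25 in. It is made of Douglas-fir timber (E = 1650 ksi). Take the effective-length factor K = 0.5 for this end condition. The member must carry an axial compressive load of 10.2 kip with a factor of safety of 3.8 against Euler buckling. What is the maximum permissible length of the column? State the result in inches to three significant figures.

L_max ≈ 59.9 in

I = a⁴/12 = 2.25⁴/12 = 2.136 in⁴
Required critical load P_cr = n·P = 3.8 × 10.2 = 38.76 kip = 3.876×10^4 lb
From P_cr = π²EI/(K·L)²:  L = (1/K)·√(π²EI/P_cr) = (1/0.5)·√(π²×1.65×10^6×2.136/3.876×10^4)
L = 59.9 in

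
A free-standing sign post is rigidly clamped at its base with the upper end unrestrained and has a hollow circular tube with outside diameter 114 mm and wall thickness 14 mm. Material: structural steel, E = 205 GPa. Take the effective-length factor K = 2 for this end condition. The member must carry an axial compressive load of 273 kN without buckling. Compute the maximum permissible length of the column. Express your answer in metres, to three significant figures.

L_max ≈ 3.22 m

Inner diameter d_i = 114 − 2×14 = 86.00 mm
I = π(d_o⁴ − d_i⁴)/64 = π(114⁴ − 86.00⁴)/64 = 5.606×10^6 mm⁴
I = 5.606×10^-6 m⁴
At the buckling limit P_cr = P = 2.730×10^5 N
From P_cr = π²EI/(K·L)²:  L = (1/K)·√(π²EI/P_cr) = (1/2)·√(π²×2.05×10^11×5.606×10^-6/2.730×10^5)
L = 3.22 m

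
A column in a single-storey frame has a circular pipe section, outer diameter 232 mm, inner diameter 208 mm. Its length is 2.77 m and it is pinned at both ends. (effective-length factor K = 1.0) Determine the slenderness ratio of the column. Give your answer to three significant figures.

d_o = 232 mm, d_i = 208 mm
I = π(d_o⁴ − d_i⁴)/64 = π(232⁴ − 208.0⁴)/64 = 5.033×10^7 mm⁴
A = 8.294×10^3 mm²;  r_min = √(I/A) = √(5.033×10^7/8.294×10^3) = 77.90 mm
L_e = K·L = 1 × 2.77 m = 2.770 m = 2770.0 mm
λ = L_e / r_min = 2770.0 / 77.90 = 35.6

λ ≈ 35.6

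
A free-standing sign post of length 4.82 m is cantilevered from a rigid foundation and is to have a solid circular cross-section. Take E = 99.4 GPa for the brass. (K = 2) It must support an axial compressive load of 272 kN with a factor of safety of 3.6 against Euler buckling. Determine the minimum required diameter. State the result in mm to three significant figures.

Required P_cr = n·P = 3.6 × 272 = 979.2 kN
L_e = K·L = 2 × 4.82 = 9.640 m
Required I = P_cr·L_e²/(π²E) = 9.792×10^5 × 9.640² / (π² × 9.94×10^10) = 9.276×10^-5 m⁴
I_req = 9.276×10^7 mm⁴
Solid circle: I = πd⁴/64  ⇒  d = (64I/π)^(1/4) = (64×9.276×10^7/π)^(1/4) = 208 mm

d ≈ 208 mm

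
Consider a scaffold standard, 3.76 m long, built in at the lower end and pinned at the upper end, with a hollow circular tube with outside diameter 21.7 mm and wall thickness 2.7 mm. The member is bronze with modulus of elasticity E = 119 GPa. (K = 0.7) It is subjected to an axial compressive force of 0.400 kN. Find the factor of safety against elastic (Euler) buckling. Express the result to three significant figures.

Inner diameter d_i = 21.7 − 2×2.7 = 16.30 mm
I = π(d_o⁴ − d_i⁴)/64 = π(21.7⁴ − 16.30⁴)/64 = 7.419×10^3 mm⁴
I = 7.419×10^3 mm⁴ = 7.419×10^-9 m⁴
Effective length L_e = K·L = 0.7 × 3.76 = 2.632 m
P_cr = π²EI / L_e² = π² × 119×10⁹ × 7.419×10^-9 / 2.632² = 1.258×10^3 N
Factor of safety n = P_cr / P = 1.2579 / 0.400 = 3.14

n ≈ 3.14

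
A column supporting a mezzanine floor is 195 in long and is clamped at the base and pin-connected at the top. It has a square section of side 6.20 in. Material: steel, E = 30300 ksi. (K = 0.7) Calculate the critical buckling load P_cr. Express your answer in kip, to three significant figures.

I = a⁴/12 = 6.20⁴/12 = 123.1 in⁴
Effective length L_e = K·L = 0.7 × 195 = 136.5 in
P_cr = π²EI / L_e² = π² × 30300×10³ × 123.1 / 136.5² = 1.976×10^6 lb

P_cr ≈ 1980 kip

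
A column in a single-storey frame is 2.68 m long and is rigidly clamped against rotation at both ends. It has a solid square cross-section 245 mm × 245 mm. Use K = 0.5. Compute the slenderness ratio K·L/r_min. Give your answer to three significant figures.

λ ≈ 18.9

For a square r = a/√12 = 245/√12 = 70.73 mm
L_e = K·L = 0.5 × 2.68 m = 1.340 m = 1340.0 mm
λ = L_e / r_min = 1340.0 / 70.73 = 18.9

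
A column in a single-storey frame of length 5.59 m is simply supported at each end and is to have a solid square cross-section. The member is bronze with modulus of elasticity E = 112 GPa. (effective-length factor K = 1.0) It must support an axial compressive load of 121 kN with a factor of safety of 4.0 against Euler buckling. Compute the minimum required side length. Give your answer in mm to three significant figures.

Required P_cr = n·P = 4.0 × 121 = 484.0 kN
L_e = K·L = 1 × 5.59 = 5.590 m
Required I = P_cr·L_e²/(π²E) = 4.840×10^5 × 5.590² / (π² × 1.12×10^11) = 1.368×10^-5 m⁴
I_req = 1.368×10^7 mm⁴
Solid square: I = a⁴/12  ⇒  a = (12I)^(1/4) = (12×1.368×10^7)^(1/4) = 113 mm

a ≈ 113 mm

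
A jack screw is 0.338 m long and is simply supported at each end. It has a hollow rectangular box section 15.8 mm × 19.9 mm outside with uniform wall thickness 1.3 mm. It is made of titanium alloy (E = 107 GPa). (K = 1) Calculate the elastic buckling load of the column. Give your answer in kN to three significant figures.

Inner dimensions: h_i = 19.9 − 2×1.3 = 17.30 mm, b_i = 15.8 − 2×1.3 = 13.20 mm
Weak-axis I_min = (h_o·b_o³ − h_i·b_i³)/12 with b_o = 15.8, b_i = 13.20 mm (shorter outer/inner sides).
I_min = (19.9×15.8³ − 17.30×13.20³)/12 = 3.225×10^3 mm⁴
I = 3.225×10^3 mm⁴ = 3.225×10^-9 m⁴
Effective length L_e = K·L = 1 × 0.338 = 0.3380 m
P_cr = π²EI / L_e² = π² × 107×10⁹ × 3.225×10^-9 / 0.3380² = 2.981×10^4 N

P_cr ≈ 29.8 kN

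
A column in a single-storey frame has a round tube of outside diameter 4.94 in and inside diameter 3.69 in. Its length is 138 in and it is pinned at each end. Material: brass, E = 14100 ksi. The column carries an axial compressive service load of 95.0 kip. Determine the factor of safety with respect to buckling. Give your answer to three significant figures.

n ≈ 1.55

d_o = 4.94 in, d_i = 3.69 in
I = π(d_o⁴ − d_i⁴)/64 = π(4.94⁴ − 3.690⁴)/64 = 20.13 in⁴
Effective length L_e = K·L = 1 × 138 = 138.0 in
P_cr = π²EI / L_e² = π² × 14100×10³ × 20.13 / 138.0² = 1.471×10^5 lb
Factor of safety n = P_cr / P = 147.12 / 95.0 = 1.55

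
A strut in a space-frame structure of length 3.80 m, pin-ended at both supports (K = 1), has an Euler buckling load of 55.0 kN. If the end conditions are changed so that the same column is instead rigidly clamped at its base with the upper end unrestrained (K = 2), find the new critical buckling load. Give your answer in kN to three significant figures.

P_cr ∝ 1/K², so P_cr,new = P_cr,old × (K_old/K_new)² = 55.0 × (1/2)²
= 55.0 × 0.2500 = 13.8 kN

P_cr ≈ 13.8 kN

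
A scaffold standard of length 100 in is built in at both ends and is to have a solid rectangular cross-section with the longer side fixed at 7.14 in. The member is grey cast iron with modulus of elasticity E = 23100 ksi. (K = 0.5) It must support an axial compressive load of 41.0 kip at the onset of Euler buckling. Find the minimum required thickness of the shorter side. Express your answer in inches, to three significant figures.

L_e = K·L = 0.5 × 100 = 50.00 in
Required I = P_cr·L_e²/(π²E) = 4.100×10^4 × 50.00² / (π² × 2.31×10^7) = 0.4496 in⁴
Rectangle, weak axis: I_min = h·b³/12 with h = 7.14 in fixed  ⇒  b = (12I/h)^(1/3) = 0.911 in

b ≈ 0.911 in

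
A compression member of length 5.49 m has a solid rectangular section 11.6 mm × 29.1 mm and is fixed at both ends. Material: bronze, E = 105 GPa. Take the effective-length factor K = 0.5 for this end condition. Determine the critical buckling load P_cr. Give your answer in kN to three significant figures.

P_cr ≈ 0.521 kN

Buckling occurs about the weak axis: I_min = h·b³/12 with b = 11.6 mm (the shorter side).
I_min = 29.1×11.6³/12 = 3.785×10^3 mm⁴
I = 3.785×10^3 mm⁴ = 3.785×10^-9 m⁴
Effective length L_e = K·L = 0.5 × 5.49 = 2.745 m
P_cr = π²EI / L_e² = π² × 105×10⁹ × 3.785×10^-9 / 2.745² = 520.6 N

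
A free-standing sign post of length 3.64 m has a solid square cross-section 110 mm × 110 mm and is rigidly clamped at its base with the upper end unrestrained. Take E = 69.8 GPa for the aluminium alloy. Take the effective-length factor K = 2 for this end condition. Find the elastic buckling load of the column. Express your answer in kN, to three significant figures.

P_cr ≈ 159 kN

I = a⁴/12 = 110⁴/12 = 1.220×10^7 mm⁴
I = 1.220×10^7 mm⁴ = 1.220×10^-5 m⁴
Effective length L_e = K·L = 2 × 3.64 = 7.280 m
P_cr = π²EI / L_e² = π² × 69.8×10⁹ × 1.220×10^-5 / 7.280² = 1.586×10^5 N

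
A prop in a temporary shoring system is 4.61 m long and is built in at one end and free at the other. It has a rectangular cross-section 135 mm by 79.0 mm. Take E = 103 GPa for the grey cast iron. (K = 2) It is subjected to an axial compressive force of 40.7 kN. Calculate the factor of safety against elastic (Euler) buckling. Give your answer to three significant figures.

Buckling occurs about the weak axis: I_min = h·b³/12 with b = 79.0 mm (the shorter side).
I_min = 135×79.0³/12 = 5.547×10^6 mm⁴
I = 5.547×10^6 mm⁴ = 5.547×10^-6 m⁴
Effective length L_e = K·L = 2 × 4.61 = 9.220 m
P_cr = π²EI / L_e² = π² × 103×10⁹ × 5.547×10^-6 / 9.220² = 6.633×10^4 N
Factor of safety n = P_cr / P = 66.330 / 40.7 = 1.63

n ≈ 1.63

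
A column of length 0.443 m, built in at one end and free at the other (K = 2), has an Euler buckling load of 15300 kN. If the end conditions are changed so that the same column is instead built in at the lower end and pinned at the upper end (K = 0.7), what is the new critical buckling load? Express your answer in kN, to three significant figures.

P_cr ≈ 125000 kN

P_cr ∝ 1/K², so P_cr,new = P_cr,old × (K_old/K_new)² = 15300 × (2/0.7)²
= 15300 × 8.163 = 125000 kN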